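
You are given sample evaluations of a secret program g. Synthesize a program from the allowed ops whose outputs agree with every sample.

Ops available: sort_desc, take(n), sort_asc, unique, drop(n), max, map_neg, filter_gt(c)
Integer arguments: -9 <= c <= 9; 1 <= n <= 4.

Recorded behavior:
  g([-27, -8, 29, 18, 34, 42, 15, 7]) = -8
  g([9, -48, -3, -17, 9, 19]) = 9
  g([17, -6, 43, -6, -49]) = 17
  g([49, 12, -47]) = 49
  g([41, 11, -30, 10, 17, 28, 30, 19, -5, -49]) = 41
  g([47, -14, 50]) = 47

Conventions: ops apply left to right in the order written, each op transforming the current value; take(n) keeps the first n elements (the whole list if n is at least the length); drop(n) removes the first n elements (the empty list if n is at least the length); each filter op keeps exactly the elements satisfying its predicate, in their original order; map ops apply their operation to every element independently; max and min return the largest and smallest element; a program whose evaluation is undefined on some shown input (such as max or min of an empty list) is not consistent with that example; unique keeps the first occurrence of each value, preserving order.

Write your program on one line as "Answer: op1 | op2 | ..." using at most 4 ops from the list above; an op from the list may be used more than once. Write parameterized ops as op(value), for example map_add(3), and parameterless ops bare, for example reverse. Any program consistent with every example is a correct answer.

take(2) | sort_desc | max

Check, running the answer program on each example:
  [-27, -8, 29, 18, 34, 42, 15, 7] -> [-27, -8] -> [-8, -27] -> -8
  [9, -48, -3, -17, 9, 19] -> [9, -48] -> [9, -48] -> 9
  [17, -6, 43, -6, -49] -> [17, -6] -> [17, -6] -> 17
  [49, 12, -47] -> [49, 12] -> [49, 12] -> 49
  [41, 11, -30, 10, 17, 28, 30, 19, -5, -49] -> [41, 11] -> [41, 11] -> 41
  [47, -14, 50] -> [47, -14] -> [47, -14] -> 47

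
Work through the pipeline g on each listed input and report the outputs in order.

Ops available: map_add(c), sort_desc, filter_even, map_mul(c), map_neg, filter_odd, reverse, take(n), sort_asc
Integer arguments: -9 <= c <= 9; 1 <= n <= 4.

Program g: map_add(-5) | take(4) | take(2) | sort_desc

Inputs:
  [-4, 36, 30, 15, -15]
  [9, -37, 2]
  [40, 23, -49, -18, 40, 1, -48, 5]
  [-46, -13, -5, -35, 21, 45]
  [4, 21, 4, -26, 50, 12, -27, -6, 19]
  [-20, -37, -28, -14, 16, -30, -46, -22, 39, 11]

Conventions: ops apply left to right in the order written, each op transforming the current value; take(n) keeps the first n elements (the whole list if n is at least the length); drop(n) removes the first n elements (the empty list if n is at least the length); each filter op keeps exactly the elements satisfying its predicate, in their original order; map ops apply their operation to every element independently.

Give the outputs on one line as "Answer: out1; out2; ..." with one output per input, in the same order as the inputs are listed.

[31, -9]; [4, -42]; [35, 18]; [-18, -51]; [16, -1]; [-25, -42]

Execution, op by op:
  [-4, 36, 30, 15, -15] -> [-9, 31, 25, 10, -20] -> [-9, 31, 25, 10] -> [-9, 31] -> [31, -9]
  [9, -37, 2] -> [4, -42, -3] -> [4, -42, -3] -> [4, -42] -> [4, -42]
  [40, 23, -49, -18, 40, 1, -48, 5] -> [35, 18, -54, -23, 35, -4, -53, 0] -> [35, 18, -54, -23] -> [35, 18] -> [35, 18]
  [-46, -13, -5, -35, 21, 45] -> [-51, -18, -10, -40, 16, 40] -> [-51, -18, -10, -40] -> [-51, -18] -> [-18, -51]
  [4, 21, 4, -26, 50, 12, -27, -6, 19] -> [-1, 16, -1, -31, 45, 7, -32, -11, 14] -> [-1, 16, -1, -31] -> [-1, 16] -> [16, -1]
  [-20, -37, -28, -14, 16, -30, -46, -22, 39, 11] -> [-25, -42, -33, -19, 11, -35, -51, -27, 34, 6] -> [-25, -42, -33, -19] -> [-25, -42] -> [-25, -42]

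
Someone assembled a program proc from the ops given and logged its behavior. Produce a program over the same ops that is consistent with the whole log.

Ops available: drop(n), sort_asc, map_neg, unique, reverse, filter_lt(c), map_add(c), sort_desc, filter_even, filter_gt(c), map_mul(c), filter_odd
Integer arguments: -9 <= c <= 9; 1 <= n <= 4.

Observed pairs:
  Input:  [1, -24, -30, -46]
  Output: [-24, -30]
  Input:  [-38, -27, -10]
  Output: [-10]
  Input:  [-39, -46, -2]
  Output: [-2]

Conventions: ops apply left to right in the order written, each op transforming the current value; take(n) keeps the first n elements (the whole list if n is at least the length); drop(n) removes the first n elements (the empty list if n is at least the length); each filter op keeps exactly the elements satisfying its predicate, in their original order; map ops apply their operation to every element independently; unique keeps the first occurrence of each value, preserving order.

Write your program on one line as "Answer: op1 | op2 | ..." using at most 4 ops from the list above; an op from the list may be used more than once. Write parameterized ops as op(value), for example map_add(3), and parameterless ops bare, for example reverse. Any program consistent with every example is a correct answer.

drop(1) | sort_asc | drop(1) | sort_desc

Check, running the answer program on each example:
  [1, -24, -30, -46] -> [-24, -30, -46] -> [-46, -30, -24] -> [-30, -24] -> [-24, -30]
  [-38, -27, -10] -> [-27, -10] -> [-27, -10] -> [-10] -> [-10]
  [-39, -46, -2] -> [-46, -2] -> [-46, -2] -> [-2] -> [-2]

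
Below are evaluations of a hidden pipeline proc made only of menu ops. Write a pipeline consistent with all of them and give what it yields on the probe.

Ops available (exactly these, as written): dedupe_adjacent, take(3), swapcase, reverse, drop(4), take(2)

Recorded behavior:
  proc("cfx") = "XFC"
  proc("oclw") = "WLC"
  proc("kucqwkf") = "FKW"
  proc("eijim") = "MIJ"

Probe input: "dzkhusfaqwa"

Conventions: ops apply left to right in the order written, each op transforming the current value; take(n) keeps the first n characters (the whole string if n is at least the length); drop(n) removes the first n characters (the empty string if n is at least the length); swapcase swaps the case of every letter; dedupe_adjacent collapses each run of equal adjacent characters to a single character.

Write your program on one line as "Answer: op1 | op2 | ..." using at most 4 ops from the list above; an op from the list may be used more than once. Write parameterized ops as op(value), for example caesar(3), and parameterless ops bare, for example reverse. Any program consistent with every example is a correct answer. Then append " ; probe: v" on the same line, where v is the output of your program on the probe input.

reverse | swapcase | take(3) ; probe: "AWQ"

Check, running the answer program on each example:
  "cfx" -> "xfc" -> "XFC" -> "XFC"
  "oclw" -> "wlco" -> "WLCO" -> "WLC"
  "kucqwkf" -> "fkwqcuk" -> "FKWQCUK" -> "FKW"
  "eijim" -> "mijie" -> "MIJIE" -> "MIJ"
  probe: "dzkhusfaqwa" -> "awqafsuhkzd" -> "AWQAFSUHKZD" -> "AWQ"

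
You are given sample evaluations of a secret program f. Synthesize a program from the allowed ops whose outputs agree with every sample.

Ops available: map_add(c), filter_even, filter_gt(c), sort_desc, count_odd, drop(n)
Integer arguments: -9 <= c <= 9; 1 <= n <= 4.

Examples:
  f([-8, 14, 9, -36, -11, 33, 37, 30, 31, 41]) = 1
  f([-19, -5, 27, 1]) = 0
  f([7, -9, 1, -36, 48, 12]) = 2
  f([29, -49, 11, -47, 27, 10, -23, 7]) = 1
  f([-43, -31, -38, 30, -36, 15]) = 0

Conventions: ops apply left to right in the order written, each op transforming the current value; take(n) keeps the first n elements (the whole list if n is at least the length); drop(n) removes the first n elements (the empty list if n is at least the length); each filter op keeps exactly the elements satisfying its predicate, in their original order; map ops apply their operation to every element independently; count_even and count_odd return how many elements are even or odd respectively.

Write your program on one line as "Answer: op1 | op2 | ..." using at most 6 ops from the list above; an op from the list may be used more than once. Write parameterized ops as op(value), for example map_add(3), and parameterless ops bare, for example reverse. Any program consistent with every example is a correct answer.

drop(3) | drop(1) | filter_gt(-8) | sort_desc | map_add(-1) | count_odd

Check, running the answer program on each example:
  [-8, 14, 9, -36, -11, 33, 37, 30, 31, 41] -> [-36, -11, 33, 37, 30, 31, 41] -> [-11, 33, 37, 30, 31, 41] -> [33, 37, 30, 31, 41] -> [41, 37, 33, 31, 30] -> [40, 36, 32, 30, 29] -> 1
  [-19, -5, 27, 1] -> [1] -> [] -> [] -> [] -> [] -> 0
  [7, -9, 1, -36, 48, 12] -> [-36, 48, 12] -> [48, 12] -> [48, 12] -> [48, 12] -> [47, 11] -> 2
  [29, -49, 11, -47, 27, 10, -23, 7] -> [-47, 27, 10, -23, 7] -> [27, 10, -23, 7] -> [27, 10, 7] -> [27, 10, 7] -> [26, 9, 6] -> 1
  [-43, -31, -38, 30, -36, 15] -> [30, -36, 15] -> [-36, 15] -> [15] -> [15] -> [14] -> 0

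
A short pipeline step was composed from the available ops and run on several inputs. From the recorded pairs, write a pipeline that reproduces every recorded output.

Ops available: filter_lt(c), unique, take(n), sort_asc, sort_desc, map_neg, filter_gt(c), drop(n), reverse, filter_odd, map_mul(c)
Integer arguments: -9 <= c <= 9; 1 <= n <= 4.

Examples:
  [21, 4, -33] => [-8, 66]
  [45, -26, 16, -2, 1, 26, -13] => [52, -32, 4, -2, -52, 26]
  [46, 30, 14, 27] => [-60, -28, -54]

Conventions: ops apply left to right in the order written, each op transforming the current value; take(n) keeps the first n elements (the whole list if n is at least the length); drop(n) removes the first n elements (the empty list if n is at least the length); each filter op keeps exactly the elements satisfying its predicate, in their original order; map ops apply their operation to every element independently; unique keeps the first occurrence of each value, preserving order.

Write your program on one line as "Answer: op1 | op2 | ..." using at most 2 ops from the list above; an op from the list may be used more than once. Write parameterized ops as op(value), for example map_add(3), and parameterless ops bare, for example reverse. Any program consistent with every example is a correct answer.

map_mul(-2) | drop(1)

Check, running the answer program on each example:
  [21, 4, -33] -> [-42, -8, 66] -> [-8, 66]
  [45, -26, 16, -2, 1, 26, -13] -> [-90, 52, -32, 4, -2, -52, 26] -> [52, -32, 4, -2, -52, 26]
  [46, 30, 14, 27] -> [-92, -60, -28, -54] -> [-60, -28, -54]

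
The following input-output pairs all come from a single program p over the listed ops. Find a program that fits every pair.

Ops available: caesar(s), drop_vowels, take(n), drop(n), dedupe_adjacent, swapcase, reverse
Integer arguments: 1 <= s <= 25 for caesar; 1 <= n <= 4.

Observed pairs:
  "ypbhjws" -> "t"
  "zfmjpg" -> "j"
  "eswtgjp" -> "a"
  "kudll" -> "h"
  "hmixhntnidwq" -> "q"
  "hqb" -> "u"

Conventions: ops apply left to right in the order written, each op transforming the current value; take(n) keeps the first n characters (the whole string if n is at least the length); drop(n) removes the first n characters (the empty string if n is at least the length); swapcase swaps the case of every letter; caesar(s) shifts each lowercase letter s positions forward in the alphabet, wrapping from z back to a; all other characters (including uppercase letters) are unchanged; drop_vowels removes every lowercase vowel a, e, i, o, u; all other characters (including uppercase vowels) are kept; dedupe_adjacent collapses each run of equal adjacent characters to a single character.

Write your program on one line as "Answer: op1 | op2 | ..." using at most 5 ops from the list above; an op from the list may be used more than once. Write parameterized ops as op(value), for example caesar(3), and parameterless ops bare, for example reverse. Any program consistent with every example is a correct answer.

take(4) | drop_vowels | caesar(4) | drop(1) | take(1)

Check, running the answer program on each example:
  "ypbhjws" -> "ypbh" -> "ypbh" -> "ctfl" -> "tfl" -> "t"
  "zfmjpg" -> "zfmj" -> "zfmj" -> "djqn" -> "jqn" -> "j"
  "eswtgjp" -> "eswt" -> "swt" -> "wax" -> "ax" -> "a"
  "kudll" -> "kudl" -> "kdl" -> "ohp" -> "hp" -> "h"
  "hmixhntnidwq" -> "hmix" -> "hmx" -> "lqb" -> "qb" -> "q"
  "hqb" -> "hqb" -> "hqb" -> "luf" -> "uf" -> "u"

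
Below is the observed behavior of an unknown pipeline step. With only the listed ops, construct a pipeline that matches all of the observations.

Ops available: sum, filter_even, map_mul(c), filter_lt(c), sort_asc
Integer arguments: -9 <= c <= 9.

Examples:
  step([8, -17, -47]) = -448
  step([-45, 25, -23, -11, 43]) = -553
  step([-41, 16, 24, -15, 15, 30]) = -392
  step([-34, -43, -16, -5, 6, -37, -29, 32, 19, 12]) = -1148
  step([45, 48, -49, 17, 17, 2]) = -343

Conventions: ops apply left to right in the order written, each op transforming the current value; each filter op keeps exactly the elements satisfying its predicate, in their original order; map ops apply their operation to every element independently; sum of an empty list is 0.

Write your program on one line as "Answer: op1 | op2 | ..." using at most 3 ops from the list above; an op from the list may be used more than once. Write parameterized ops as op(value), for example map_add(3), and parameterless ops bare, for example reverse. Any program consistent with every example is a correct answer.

map_mul(7) | filter_lt(7) | sum

Check, running the answer program on each example:
  [8, -17, -47] -> [56, -119, -329] -> [-119, -329] -> -448
  [-45, 25, -23, -11, 43] -> [-315, 175, -161, -77, 301] -> [-315, -161, -77] -> -553
  [-41, 16, 24, -15, 15, 30] -> [-287, 112, 168, -105, 105, 210] -> [-287, -105] -> -392
  [-34, -43, -16, -5, 6, -37, -29, 32, 19, 12] -> [-238, -301, -112, -35, 42, -259, -203, 224, 133, 84] -> [-238, -301, -112, -35, -259, -203] -> -1148
  [45, 48, -49, 17, 17, 2] -> [315, 336, -343, 119, 119, 14] -> [-343] -> -343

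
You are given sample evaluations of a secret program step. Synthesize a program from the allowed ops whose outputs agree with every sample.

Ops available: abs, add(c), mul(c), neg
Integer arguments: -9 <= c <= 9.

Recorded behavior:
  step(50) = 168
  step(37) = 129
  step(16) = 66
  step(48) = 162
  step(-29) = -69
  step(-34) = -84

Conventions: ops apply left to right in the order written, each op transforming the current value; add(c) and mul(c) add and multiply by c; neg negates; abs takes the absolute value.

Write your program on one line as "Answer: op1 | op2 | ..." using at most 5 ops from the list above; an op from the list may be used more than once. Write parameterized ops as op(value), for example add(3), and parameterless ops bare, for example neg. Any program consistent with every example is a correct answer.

add(2) | add(-5) | add(9) | mul(3)

Check, running the answer program on each example:
  50 -> 52 -> 47 -> 56 -> 168
  37 -> 39 -> 34 -> 43 -> 129
  16 -> 18 -> 13 -> 22 -> 66
  48 -> 50 -> 45 -> 54 -> 162
  -29 -> -27 -> -32 -> -23 -> -69
  -34 -> -32 -> -37 -> -28 -> -84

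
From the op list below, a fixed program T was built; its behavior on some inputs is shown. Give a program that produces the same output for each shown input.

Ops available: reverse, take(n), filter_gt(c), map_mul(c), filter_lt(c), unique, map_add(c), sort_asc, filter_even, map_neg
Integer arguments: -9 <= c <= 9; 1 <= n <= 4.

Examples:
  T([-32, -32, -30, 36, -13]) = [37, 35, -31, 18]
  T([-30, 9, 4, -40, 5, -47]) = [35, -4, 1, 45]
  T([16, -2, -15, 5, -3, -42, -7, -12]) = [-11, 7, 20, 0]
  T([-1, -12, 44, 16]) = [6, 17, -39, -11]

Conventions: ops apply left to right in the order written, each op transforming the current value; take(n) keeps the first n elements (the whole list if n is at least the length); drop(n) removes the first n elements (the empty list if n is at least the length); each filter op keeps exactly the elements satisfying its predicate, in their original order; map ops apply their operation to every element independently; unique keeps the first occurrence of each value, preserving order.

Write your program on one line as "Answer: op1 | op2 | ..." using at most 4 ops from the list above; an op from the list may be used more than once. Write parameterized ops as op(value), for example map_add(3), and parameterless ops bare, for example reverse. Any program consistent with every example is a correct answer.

unique | map_neg | map_add(5) | take(4)

Check, running the answer program on each example:
  [-32, -32, -30, 36, -13] -> [-32, -30, 36, -13] -> [32, 30, -36, 13] -> [37, 35, -31, 18] -> [37, 35, -31, 18]
  [-30, 9, 4, -40, 5, -47] -> [-30, 9, 4, -40, 5, -47] -> [30, -9, -4, 40, -5, 47] -> [35, -4, 1, 45, 0, 52] -> [35, -4, 1, 45]
  [16, -2, -15, 5, -3, -42, -7, -12] -> [16, -2, -15, 5, -3, -42, -7, -12] -> [-16, 2, 15, -5, 3, 42, 7, 12] -> [-11, 7, 20, 0, 8, 47, 12, 17] -> [-11, 7, 20, 0]
  [-1, -12, 44, 16] -> [-1, -12, 44, 16] -> [1, 12, -44, -16] -> [6, 17, -39, -11] -> [6, 17, -39, -11]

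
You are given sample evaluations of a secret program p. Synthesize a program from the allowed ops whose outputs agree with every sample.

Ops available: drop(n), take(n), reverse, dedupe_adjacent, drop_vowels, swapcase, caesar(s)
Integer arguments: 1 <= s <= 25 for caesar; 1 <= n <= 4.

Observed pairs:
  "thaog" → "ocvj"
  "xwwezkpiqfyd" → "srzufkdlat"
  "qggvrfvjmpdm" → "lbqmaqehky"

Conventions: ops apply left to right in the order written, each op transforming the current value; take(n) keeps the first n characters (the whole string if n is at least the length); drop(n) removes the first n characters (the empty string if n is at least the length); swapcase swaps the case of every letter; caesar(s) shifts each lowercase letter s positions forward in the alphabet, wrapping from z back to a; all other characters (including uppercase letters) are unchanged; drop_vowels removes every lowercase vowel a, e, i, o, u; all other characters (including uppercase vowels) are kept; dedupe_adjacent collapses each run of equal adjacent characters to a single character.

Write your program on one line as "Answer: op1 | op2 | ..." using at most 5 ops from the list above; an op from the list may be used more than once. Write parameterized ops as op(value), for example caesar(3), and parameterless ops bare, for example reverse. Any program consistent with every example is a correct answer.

caesar(21) | reverse | dedupe_adjacent | drop(1) | reverse

Check, running the answer program on each example:
  "thaog" -> "ocvjb" -> "bjvco" -> "bjvco" -> "jvco" -> "ocvj"
  "xwwezkpiqfyd" -> "srrzufkdlaty" -> "ytaldkfuzrrs" -> "ytaldkfuzrs" -> "taldkfuzrs" -> "srzufkdlat"
  "qggvrfvjmpdm" -> "lbbqmaqehkyh" -> "hykheqamqbbl" -> "hykheqamqbl" -> "ykheqamqbl" -> "lbqmaqehky"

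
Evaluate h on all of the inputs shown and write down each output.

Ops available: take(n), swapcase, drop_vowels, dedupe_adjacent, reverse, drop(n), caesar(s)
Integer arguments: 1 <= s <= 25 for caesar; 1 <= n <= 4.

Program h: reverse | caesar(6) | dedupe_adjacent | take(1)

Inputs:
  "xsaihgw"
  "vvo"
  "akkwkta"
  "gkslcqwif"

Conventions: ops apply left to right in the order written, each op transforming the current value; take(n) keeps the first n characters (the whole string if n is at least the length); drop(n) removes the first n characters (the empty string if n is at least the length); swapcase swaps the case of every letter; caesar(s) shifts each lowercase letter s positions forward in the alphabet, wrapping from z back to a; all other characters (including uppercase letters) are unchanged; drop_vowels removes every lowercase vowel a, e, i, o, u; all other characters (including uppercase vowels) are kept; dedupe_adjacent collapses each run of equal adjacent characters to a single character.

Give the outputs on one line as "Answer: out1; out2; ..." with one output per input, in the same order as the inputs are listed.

"c"; "u"; "g"; "l"

Execution, op by op:
  "xsaihgw" -> "wghiasx" -> "cmnogyd" -> "cmnogyd" -> "c"
  "vvo" -> "ovv" -> "ubb" -> "ub" -> "u"
  "akkwkta" -> "atkwkka" -> "gzqcqqg" -> "gzqcqg" -> "g"
  "gkslcqwif" -> "fiwqclskg" -> "locwiryqm" -> "locwiryqm" -> "l"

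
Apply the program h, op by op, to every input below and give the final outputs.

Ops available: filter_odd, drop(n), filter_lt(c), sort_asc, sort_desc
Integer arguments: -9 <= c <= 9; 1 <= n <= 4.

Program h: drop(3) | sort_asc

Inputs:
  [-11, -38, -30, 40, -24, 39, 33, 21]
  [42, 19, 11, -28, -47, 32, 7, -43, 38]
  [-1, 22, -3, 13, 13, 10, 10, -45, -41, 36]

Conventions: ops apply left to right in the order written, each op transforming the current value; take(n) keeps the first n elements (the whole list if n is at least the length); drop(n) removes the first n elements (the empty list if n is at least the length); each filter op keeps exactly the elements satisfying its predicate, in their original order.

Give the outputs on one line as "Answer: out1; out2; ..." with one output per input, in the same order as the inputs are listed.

[-24, 21, 33, 39, 40]; [-47, -43, -28, 7, 32, 38]; [-45, -41, 10, 10, 13, 13, 36]

Execution, op by op:
  [-11, -38, -30, 40, -24, 39, 33, 21] -> [40, -24, 39, 33, 21] -> [-24, 21, 33, 39, 40]
  [42, 19, 11, -28, -47, 32, 7, -43, 38] -> [-28, -47, 32, 7, -43, 38] -> [-47, -43, -28, 7, 32, 38]
  [-1, 22, -3, 13, 13, 10, 10, -45, -41, 36] -> [13, 13, 10, 10, -45, -41, 36] -> [-45, -41, 10, 10, 13, 13, 36]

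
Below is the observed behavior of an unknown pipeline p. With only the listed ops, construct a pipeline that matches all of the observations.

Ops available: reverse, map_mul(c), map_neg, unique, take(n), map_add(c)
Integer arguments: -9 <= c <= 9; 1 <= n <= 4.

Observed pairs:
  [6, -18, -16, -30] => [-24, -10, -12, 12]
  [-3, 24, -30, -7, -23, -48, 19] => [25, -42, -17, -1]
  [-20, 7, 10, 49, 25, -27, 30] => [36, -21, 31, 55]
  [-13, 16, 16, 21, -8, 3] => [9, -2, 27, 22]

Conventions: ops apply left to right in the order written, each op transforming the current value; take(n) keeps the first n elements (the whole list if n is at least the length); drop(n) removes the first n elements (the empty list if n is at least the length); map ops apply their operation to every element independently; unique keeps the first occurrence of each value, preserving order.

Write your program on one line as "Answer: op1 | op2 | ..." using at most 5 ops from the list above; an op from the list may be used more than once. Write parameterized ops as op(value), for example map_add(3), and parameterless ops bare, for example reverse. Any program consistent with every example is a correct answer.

unique | reverse | map_add(6) | take(4)

Check, running the answer program on each example:
  [6, -18, -16, -30] -> [6, -18, -16, -30] -> [-30, -16, -18, 6] -> [-24, -10, -12, 12] -> [-24, -10, -12, 12]
  [-3, 24, -30, -7, -23, -48, 19] -> [-3, 24, -30, -7, -23, -48, 19] -> [19, -48, -23, -7, -30, 24, -3] -> [25, -42, -17, -1, -24, 30, 3] -> [25, -42, -17, -1]
  [-20, 7, 10, 49, 25, -27, 30] -> [-20, 7, 10, 49, 25, -27, 30] -> [30, -27, 25, 49, 10, 7, -20] -> [36, -21, 31, 55, 16, 13, -14] -> [36, -21, 31, 55]
  [-13, 16, 16, 21, -8, 3] -> [-13, 16, 21, -8, 3] -> [3, -8, 21, 16, -13] -> [9, -2, 27, 22, -7] -> [9, -2, 27, 22]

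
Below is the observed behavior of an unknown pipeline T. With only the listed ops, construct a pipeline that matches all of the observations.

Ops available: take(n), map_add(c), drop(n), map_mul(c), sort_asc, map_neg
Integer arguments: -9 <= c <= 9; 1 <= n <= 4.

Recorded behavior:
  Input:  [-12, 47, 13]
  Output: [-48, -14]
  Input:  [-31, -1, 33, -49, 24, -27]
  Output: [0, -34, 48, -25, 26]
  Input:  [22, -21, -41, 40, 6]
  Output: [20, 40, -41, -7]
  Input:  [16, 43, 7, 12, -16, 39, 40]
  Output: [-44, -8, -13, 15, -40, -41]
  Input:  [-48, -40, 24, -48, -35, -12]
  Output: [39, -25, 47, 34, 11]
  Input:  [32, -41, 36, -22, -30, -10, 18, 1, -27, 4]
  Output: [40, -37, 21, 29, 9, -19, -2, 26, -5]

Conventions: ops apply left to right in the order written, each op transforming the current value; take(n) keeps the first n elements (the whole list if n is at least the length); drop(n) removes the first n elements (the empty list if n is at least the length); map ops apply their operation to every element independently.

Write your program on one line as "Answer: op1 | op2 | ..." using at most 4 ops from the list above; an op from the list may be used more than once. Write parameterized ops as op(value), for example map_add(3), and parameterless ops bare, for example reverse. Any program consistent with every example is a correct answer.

drop(1) | map_add(1) | map_neg

Check, running the answer program on each example:
  [-12, 47, 13] -> [47, 13] -> [48, 14] -> [-48, -14]
  [-31, -1, 33, -49, 24, -27] -> [-1, 33, -49, 24, -27] -> [0, 34, -48, 25, -26] -> [0, -34, 48, -25, 26]
  [22, -21, -41, 40, 6] -> [-21, -41, 40, 6] -> [-20, -40, 41, 7] -> [20, 40, -41, -7]
  [16, 43, 7, 12, -16, 39, 40] -> [43, 7, 12, -16, 39, 40] -> [44, 8, 13, -15, 40, 41] -> [-44, -8, -13, 15, -40, -41]
  [-48, -40, 24, -48, -35, -12] -> [-40, 24, -48, -35, -12] -> [-39, 25, -47, -34, -11] -> [39, -25, 47, 34, 11]
  [32, -41, 36, -22, -30, -10, 18, 1, -27, 4] -> [-41, 36, -22, -30, -10, 18, 1, -27, 4] -> [-40, 37, -21, -29, -9, 19, 2, -26, 5] -> [40, -37, 21, 29, 9, -19, -2, 26, -5]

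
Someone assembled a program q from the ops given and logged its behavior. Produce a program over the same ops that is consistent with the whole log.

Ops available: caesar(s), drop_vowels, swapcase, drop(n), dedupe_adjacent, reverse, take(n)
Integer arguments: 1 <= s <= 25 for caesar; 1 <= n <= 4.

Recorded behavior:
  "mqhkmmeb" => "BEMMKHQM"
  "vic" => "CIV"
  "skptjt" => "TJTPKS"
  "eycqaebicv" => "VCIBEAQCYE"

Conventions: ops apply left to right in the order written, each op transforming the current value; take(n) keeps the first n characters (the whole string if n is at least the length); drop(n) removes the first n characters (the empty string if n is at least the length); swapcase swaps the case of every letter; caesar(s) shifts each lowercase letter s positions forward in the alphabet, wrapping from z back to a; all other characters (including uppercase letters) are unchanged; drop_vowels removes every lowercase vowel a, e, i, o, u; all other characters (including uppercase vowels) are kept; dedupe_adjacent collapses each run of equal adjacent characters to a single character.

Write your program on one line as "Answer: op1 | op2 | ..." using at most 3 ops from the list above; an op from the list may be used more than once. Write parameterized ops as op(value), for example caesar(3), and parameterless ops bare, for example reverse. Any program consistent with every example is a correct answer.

reverse | swapcase

Check, running the answer program on each example:
  "mqhkmmeb" -> "bemmkhqm" -> "BEMMKHQM"
  "vic" -> "civ" -> "CIV"
  "skptjt" -> "tjtpks" -> "TJTPKS"
  "eycqaebicv" -> "vcibeaqcye" -> "VCIBEAQCYE"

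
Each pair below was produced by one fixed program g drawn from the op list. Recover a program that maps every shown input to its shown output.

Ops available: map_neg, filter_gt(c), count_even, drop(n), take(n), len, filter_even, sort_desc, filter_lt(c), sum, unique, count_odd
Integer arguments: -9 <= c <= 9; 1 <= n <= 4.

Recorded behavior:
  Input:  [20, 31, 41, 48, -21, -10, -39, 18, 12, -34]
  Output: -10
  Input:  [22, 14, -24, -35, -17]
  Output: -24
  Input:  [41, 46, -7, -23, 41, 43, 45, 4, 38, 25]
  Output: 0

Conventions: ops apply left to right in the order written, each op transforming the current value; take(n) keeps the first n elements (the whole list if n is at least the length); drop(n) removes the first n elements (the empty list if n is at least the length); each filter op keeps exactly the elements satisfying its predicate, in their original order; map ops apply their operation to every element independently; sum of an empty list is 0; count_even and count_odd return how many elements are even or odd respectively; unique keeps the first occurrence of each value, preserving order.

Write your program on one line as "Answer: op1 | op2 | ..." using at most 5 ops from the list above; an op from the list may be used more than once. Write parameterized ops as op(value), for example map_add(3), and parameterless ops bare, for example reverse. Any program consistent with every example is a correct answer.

filter_even | filter_lt(3) | take(1) | sum

Check, running the answer program on each example:
  [20, 31, 41, 48, -21, -10, -39, 18, 12, -34] -> [20, 48, -10, 18, 12, -34] -> [-10, -34] -> [-10] -> -10
  [22, 14, -24, -35, -17] -> [22, 14, -24] -> [-24] -> [-24] -> -24
  [41, 46, -7, -23, 41, 43, 45, 4, 38, 25] -> [46, 4, 38] -> [] -> [] -> 0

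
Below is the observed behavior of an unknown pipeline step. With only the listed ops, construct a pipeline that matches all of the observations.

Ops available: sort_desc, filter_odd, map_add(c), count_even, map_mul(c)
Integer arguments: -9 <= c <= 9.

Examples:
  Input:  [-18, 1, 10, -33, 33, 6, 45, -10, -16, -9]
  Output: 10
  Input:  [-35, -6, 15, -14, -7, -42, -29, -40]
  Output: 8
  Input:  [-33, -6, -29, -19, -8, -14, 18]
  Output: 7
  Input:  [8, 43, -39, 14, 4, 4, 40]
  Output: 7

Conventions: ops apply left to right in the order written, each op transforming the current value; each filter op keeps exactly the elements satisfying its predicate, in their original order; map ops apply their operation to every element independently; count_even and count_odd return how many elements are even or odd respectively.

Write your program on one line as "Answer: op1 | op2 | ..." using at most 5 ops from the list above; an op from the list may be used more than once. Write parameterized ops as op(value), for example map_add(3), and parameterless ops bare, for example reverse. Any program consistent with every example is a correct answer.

sort_desc | map_mul(8) | map_add(4) | count_even

Check, running the answer program on each example:
  [-18, 1, 10, -33, 33, 6, 45, -10, -16, -9] -> [45, 33, 10, 6, 1, -9, -10, -16, -18, -33] -> [360, 264, 80, 48, 8, -72, -80, -128, -144, -264] -> [364, 268, 84, 52, 12, -68, -76, -124, -140, -260] -> 10
  [-35, -6, 15, -14, -7, -42, -29, -40] -> [15, -6, -7, -14, -29, -35, -40, -42] -> [120, -48, -56, -112, -232, -280, -320, -336] -> [124, -44, -52, -108, -228, -276, -316, -332] -> 8
  [-33, -6, -29, -19, -8, -14, 18] -> [18, -6, -8, -14, -19, -29, -33] -> [144, -48, -64, -112, -152, -232, -264] -> [148, -44, -60, -108, -148, -228, -260] -> 7
  [8, 43, -39, 14, 4, 4, 40] -> [43, 40, 14, 8, 4, 4, -39] -> [344, 320, 112, 64, 32, 32, -312] -> [348, 324, 116, 68, 36, 36, -308] -> 7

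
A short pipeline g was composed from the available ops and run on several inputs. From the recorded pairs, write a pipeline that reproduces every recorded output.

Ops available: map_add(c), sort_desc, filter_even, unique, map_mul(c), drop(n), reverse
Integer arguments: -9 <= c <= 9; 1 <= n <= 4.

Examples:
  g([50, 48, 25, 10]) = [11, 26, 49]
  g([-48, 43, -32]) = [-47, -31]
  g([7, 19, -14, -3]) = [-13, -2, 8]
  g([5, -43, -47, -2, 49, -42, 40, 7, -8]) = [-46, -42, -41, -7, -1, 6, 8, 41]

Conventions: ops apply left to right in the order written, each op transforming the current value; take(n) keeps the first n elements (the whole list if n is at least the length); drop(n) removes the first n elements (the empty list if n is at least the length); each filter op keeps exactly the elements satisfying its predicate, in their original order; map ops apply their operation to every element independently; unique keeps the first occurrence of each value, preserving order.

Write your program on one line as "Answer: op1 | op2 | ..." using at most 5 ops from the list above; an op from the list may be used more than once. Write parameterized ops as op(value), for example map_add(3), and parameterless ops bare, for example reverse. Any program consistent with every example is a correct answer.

sort_desc | map_add(1) | drop(1) | reverse

Check, running the answer program on each example:
  [50, 48, 25, 10] -> [50, 48, 25, 10] -> [51, 49, 26, 11] -> [49, 26, 11] -> [11, 26, 49]
  [-48, 43, -32] -> [43, -32, -48] -> [44, -31, -47] -> [-31, -47] -> [-47, -31]
  [7, 19, -14, -3] -> [19, 7, -3, -14] -> [20, 8, -2, -13] -> [8, -2, -13] -> [-13, -2, 8]
  [5, -43, -47, -2, 49, -42, 40, 7, -8] -> [49, 40, 7, 5, -2, -8, -42, -43, -47] -> [50, 41, 8, 6, -1, -7, -41, -42, -46] -> [41, 8, 6, -1, -7, -41, -42, -46] -> [-46, -42, -41, -7, -1, 6, 8, 41]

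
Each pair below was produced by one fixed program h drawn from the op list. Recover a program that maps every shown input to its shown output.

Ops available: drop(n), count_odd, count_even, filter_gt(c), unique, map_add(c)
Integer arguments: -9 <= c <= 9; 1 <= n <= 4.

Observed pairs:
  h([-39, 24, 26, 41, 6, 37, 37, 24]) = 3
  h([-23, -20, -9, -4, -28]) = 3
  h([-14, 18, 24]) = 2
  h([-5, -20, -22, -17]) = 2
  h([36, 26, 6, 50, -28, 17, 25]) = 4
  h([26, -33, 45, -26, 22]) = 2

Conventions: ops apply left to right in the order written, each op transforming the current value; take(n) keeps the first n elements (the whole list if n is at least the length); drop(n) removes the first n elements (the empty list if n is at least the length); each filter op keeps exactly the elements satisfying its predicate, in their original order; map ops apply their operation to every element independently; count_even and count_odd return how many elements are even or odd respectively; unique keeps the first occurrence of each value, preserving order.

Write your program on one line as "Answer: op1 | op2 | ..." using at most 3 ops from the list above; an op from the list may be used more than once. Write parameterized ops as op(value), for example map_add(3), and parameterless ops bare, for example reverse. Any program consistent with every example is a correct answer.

unique | drop(1) | count_even

Check, running the answer program on each example:
  [-39, 24, 26, 41, 6, 37, 37, 24] -> [-39, 24, 26, 41, 6, 37] -> [24, 26, 41, 6, 37] -> 3
  [-23, -20, -9, -4, -28] -> [-23, -20, -9, -4, -28] -> [-20, -9, -4, -28] -> 3
  [-14, 18, 24] -> [-14, 18, 24] -> [18, 24] -> 2
  [-5, -20, -22, -17] -> [-5, -20, -22, -17] -> [-20, -22, -17] -> 2
  [36, 26, 6, 50, -28, 17, 25] -> [36, 26, 6, 50, -28, 17, 25] -> [26, 6, 50, -28, 17, 25] -> 4
  [26, -33, 45, -26, 22] -> [26, -33, 45, -26, 22] -> [-33, 45, -26, 22] -> 2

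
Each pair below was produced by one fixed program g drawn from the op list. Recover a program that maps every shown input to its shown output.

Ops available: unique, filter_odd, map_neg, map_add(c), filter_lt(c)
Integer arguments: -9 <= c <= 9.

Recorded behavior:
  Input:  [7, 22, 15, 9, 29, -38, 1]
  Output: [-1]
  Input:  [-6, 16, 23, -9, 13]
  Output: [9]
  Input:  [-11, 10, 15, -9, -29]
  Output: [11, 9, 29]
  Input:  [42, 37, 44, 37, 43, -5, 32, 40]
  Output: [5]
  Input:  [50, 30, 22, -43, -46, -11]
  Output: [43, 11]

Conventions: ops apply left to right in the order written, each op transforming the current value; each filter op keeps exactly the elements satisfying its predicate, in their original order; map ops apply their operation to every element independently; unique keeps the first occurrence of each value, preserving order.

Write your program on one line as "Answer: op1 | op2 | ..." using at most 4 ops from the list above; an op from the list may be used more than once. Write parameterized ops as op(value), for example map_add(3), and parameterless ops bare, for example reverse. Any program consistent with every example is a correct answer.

filter_lt(4) | map_neg | filter_odd

Check, running the answer program on each example:
  [7, 22, 15, 9, 29, -38, 1] -> [-38, 1] -> [38, -1] -> [-1]
  [-6, 16, 23, -9, 13] -> [-6, -9] -> [6, 9] -> [9]
  [-11, 10, 15, -9, -29] -> [-11, -9, -29] -> [11, 9, 29] -> [11, 9, 29]
  [42, 37, 44, 37, 43, -5, 32, 40] -> [-5] -> [5] -> [5]
  [50, 30, 22, -43, -46, -11] -> [-43, -46, -11] -> [43, 46, 11] -> [43, 11]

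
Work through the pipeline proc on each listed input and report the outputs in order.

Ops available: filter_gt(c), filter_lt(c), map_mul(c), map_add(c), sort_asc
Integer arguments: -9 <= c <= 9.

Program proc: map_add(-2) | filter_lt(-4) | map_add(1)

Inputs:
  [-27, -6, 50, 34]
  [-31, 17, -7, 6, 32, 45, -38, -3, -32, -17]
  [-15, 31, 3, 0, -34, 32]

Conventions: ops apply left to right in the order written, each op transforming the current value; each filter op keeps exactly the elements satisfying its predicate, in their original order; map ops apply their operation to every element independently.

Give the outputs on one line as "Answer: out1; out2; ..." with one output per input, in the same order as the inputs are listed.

[-28, -7]; [-32, -8, -39, -4, -33, -18]; [-16, -35]

Execution, op by op:
  [-27, -6, 50, 34] -> [-29, -8, 48, 32] -> [-29, -8] -> [-28, -7]
  [-31, 17, -7, 6, 32, 45, -38, -3, -32, -17] -> [-33, 15, -9, 4, 30, 43, -40, -5, -34, -19] -> [-33, -9, -40, -5, -34, -19] -> [-32, -8, -39, -4, -33, -18]
  [-15, 31, 3, 0, -34, 32] -> [-17, 29, 1, -2, -36, 30] -> [-17, -36] -> [-16, -35]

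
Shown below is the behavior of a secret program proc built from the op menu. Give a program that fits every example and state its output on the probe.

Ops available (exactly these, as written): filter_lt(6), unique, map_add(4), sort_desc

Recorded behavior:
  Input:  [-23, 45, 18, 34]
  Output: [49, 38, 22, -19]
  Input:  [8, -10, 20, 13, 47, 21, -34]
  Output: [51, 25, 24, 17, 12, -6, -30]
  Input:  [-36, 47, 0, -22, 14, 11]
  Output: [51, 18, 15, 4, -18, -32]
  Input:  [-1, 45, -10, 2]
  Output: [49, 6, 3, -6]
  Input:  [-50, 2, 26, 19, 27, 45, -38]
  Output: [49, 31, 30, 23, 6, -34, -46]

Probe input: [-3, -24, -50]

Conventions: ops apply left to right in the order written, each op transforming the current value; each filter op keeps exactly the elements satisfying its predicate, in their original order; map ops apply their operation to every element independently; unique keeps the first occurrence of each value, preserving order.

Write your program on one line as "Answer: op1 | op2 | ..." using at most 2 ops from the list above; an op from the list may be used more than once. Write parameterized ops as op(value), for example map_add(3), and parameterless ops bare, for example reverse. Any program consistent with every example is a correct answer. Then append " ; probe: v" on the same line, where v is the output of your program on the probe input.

sort_desc | map_add(4) ; probe: [1, -20, -46]

Check, running the answer program on each example:
  [-23, 45, 18, 34] -> [45, 34, 18, -23] -> [49, 38, 22, -19]
  [8, -10, 20, 13, 47, 21, -34] -> [47, 21, 20, 13, 8, -10, -34] -> [51, 25, 24, 17, 12, -6, -30]
  [-36, 47, 0, -22, 14, 11] -> [47, 14, 11, 0, -22, -36] -> [51, 18, 15, 4, -18, -32]
  [-1, 45, -10, 2] -> [45, 2, -1, -10] -> [49, 6, 3, -6]
  [-50, 2, 26, 19, 27, 45, -38] -> [45, 27, 26, 19, 2, -38, -50] -> [49, 31, 30, 23, 6, -34, -46]
  probe: [-3, -24, -50] -> [-3, -24, -50] -> [1, -20, -46]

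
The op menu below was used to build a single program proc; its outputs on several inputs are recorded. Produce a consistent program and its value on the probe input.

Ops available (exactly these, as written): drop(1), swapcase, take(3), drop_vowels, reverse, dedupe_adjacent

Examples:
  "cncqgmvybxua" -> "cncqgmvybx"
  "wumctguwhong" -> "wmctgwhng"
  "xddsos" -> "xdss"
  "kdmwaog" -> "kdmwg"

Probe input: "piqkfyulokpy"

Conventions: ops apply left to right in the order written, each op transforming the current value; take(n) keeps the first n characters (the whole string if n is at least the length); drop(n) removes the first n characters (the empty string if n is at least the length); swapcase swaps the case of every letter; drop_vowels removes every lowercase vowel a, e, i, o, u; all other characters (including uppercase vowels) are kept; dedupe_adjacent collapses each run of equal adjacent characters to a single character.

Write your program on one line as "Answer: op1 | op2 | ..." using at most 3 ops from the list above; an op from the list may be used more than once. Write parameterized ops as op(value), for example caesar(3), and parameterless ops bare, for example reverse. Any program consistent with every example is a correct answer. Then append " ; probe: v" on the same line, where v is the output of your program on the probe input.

dedupe_adjacent | drop_vowels ; probe: "pqkfylkpy"

Check, running the answer program on each example:
  "cncqgmvybxua" -> "cncqgmvybxua" -> "cncqgmvybx"
  "wumctguwhong" -> "wumctguwhong" -> "wmctgwhng"
  "xddsos" -> "xdsos" -> "xdss"
  "kdmwaog" -> "kdmwaog" -> "kdmwg"
  probe: "piqkfyulokpy" -> "piqkfyulokpy" -> "pqkfylkpy"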